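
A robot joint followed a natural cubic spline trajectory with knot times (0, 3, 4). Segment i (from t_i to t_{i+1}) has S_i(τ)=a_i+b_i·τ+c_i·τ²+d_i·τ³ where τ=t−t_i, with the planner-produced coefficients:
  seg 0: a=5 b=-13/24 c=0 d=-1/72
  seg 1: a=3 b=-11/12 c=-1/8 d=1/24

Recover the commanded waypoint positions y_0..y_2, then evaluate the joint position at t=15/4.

y_0=5 y_1=3 y_2=2
S(15/4) = 1157/512

y_0 = S_0(0) = a_0 = 5
y_1 = S_1(0) = a_1 = 3
y_2 = S_1(1) = 2
t_q=15/4 is in segment 1 (τ=3/4); S_1(τ)=1157/512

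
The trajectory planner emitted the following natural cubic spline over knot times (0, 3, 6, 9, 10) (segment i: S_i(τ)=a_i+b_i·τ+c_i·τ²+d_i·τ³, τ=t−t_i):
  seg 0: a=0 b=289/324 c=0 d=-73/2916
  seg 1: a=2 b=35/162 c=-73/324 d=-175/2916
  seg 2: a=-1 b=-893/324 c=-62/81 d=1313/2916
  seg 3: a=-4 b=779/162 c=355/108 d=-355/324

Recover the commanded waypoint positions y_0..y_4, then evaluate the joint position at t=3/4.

y_0=0 y_1=2 y_2=-1 y_3=-4 y_4=3
S(3/4) = 1517/2304

y_0 = S_0(0) = a_0 = 0
y_1 = S_1(0) = a_1 = 2
y_2 = S_2(0) = a_2 = -1
y_3 = S_3(0) = a_3 = -4
y_4 = S_3(1) = 3
t_q=3/4 is in segment 0 (τ=3/4); S_0(τ)=1517/2304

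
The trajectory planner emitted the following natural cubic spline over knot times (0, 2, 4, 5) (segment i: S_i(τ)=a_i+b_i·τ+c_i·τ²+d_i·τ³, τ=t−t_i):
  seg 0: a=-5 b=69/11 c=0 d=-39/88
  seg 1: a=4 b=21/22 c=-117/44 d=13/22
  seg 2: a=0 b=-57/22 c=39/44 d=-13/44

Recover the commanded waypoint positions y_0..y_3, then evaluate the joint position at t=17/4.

y_0=-5 y_1=4 y_2=0 y_3=-2
S(17/4) = -1681/2816

y_0 = S_0(0) = a_0 = -5
y_1 = S_1(0) = a_1 = 4
y_2 = S_2(0) = a_2 = 0
y_3 = S_2(1) = -2
t_q=17/4 is in segment 2 (τ=1/4); S_2(τ)=-1681/2816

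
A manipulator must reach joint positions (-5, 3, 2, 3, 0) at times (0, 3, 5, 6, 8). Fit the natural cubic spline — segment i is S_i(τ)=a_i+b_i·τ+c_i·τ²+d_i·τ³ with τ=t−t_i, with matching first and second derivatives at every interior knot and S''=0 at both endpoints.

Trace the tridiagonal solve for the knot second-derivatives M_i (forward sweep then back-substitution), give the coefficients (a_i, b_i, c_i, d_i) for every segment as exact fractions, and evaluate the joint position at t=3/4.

Δ: Δ0=8/3, Δ1=-1/2, Δ2=1, Δ3=-3/2
row 1: diag=10, rhs=-19; c'=1/5, d'=-19/10
row 2: denom=6−2·1/5=28/5; d'=(9−2·-19/10)/(28/5)=16/7
row 3: denom=6−1·5/28=163/28; d'=(-15−1·16/7)/(163/28)=-484/163
back: M3=-484/163
back: M2=16/7−5/28·-484/163=459/163
back: M1=-19/10−1/5·459/163=-803/326
M: M0=0, M1=-803/326, M2=459/163, M3=-484/163, M4=0
seg 0: a=-5, c=M0/2=0, d=(M1−M0)/(6·3)=-803/5868, b=Δ0−h0·(2M0+M1)/6=7625/1956
seg 1: a=3, c=M1/2=-803/652, d=(M2−M1)/(6·2)=1721/3912, b=Δ1−h1·(2M1+M2)/6=199/978
seg 2: a=2, c=M2/2=459/326, d=(M3−M2)/(6·1)=-943/978, b=Δ2−h2·(2M2+M3)/6=272/489
seg 3: a=3, c=M3/2=-242/163, d=(M4−M3)/(6·2)=121/489, b=Δ3−h3·(2M3+M4)/6=469/978
t_q=3/4 → seg 0, τ=3/4; S=-5+7625/1956·τ+0·τ²+-803/5868·τ³=-89049/41728

  seg 0: a=-5 b=7625/1956 c=0 d=-803/5868
  seg 1: a=3 b=199/978 c=-803/652 d=1721/3912
  seg 2: a=2 b=272/489 c=459/326 d=-943/978
  seg 3: a=3 b=469/978 c=-242/163 d=121/489
S(3/4) = -89049/41728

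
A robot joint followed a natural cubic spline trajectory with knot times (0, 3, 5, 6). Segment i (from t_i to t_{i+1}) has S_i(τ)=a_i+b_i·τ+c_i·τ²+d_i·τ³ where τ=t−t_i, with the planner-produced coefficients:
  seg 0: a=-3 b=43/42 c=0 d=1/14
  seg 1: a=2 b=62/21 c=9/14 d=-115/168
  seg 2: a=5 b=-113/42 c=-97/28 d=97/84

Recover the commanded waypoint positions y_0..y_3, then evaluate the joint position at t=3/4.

y_0 = S_0(0) = a_0 = -3
y_1 = S_1(0) = a_1 = 2
y_2 = S_2(0) = a_2 = 5
y_3 = S_2(1) = 0
t_q=3/4 is in segment 0 (τ=3/4); S_0(τ)=-1973/896

y_0=-3 y_1=2 y_2=5 y_3=0
S(3/4) = -1973/896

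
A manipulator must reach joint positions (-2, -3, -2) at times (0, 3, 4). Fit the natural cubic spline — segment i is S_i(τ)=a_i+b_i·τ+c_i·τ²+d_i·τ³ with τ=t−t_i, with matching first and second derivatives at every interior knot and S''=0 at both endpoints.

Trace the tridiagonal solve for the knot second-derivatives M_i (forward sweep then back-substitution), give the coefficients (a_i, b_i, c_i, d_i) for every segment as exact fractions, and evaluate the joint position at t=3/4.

  seg 0: a=-2 b=-5/6 c=0 d=1/18
  seg 1: a=-3 b=2/3 c=1/2 d=-1/6
S(3/4) = -333/128

Δ: Δ0=-1/3, Δ1=1
row 1: diag=8, rhs=8; c'=1/8, d'=1
back: M1=1
M: M0=0, M1=1, M2=0
seg 0: a=-2, c=M0/2=0, d=(M1−M0)/(6·3)=1/18, b=Δ0−h0·(2M0+M1)/6=-5/6
seg 1: a=-3, c=M1/2=1/2, d=(M2−M1)/(6·1)=-1/6, b=Δ1−h1·(2M1+M2)/6=2/3
t_q=3/4 → seg 0, τ=3/4; S=-2+-5/6·τ+0·τ²+1/18·τ³=-333/128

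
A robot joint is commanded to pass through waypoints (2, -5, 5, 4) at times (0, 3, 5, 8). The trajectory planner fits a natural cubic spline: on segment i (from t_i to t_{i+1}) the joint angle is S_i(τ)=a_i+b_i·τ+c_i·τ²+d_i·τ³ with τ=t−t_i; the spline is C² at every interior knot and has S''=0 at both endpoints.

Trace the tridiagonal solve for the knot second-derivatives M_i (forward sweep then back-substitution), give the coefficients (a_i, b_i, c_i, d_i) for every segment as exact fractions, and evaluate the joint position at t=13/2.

Δ: Δ0=-7/3, Δ1=5, Δ2=-1/3
row 1: diag=10, rhs=44; c'=1/5, d'=22/5
row 2: denom=10−2·1/5=48/5; d'=(-32−2·22/5)/(48/5)=-17/4
back: M2=-17/4
back: M1=22/5−1/5·-17/4=21/4
M: M0=0, M1=21/4, M2=-17/4, M3=0
seg 0: a=2, c=M0/2=0, d=(M1−M0)/(6·3)=7/24, b=Δ0−h0·(2M0+M1)/6=-119/24
seg 1: a=-5, c=M1/2=21/8, d=(M2−M1)/(6·2)=-19/24, b=Δ1−h1·(2M1+M2)/6=35/12
seg 2: a=5, c=M2/2=-17/8, d=(M3−M2)/(6·3)=17/72, b=Δ2−h2·(2M2+M3)/6=47/12
t_q=13/2 → seg 2, τ=3/2; S=5+47/12·τ+-17/8·τ²+17/72·τ³=441/64

  seg 0: a=2 b=-119/24 c=0 d=7/24
  seg 1: a=-5 b=35/12 c=21/8 d=-19/24
  seg 2: a=5 b=47/12 c=-17/8 d=17/72
S(13/2) = 441/64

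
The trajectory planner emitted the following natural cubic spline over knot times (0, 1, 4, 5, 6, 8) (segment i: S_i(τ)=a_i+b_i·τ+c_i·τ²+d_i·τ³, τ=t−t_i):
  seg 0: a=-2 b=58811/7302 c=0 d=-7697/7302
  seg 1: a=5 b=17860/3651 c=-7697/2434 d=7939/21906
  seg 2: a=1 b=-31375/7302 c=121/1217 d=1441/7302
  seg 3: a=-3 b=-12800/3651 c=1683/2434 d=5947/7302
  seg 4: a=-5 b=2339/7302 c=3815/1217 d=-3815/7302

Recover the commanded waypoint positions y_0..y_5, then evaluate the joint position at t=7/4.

y_0 = S_0(0) = a_0 = -2
y_1 = S_1(0) = a_1 = 5
y_2 = S_2(0) = a_2 = 1
y_3 = S_3(0) = a_3 = -3
y_4 = S_4(0) = a_4 = -5
y_5 = S_4(2) = 4
t_q=7/4 is in segment 1 (τ=3/4); S_1(τ)=1097125/155776

y_0=-2 y_1=5 y_2=1 y_3=-3 y_4=-5 y_5=4
S(7/4) = 1097125/155776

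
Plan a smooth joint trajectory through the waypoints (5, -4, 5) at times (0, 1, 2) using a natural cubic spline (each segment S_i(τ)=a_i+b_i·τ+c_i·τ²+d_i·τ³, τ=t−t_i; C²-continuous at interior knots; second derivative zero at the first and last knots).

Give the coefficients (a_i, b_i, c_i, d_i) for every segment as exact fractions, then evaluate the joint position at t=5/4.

Δ: Δ0=-9, Δ1=9
row 1: diag=4, rhs=108; c'=1/4, d'=27
back: M1=27
M: M0=0, M1=27, M2=0
seg 0: a=5, c=M0/2=0, d=(M1−M0)/(6·1)=9/2, b=Δ0−h0·(2M0+M1)/6=-27/2
seg 1: a=-4, c=M1/2=27/2, d=(M2−M1)/(6·1)=-9/2, b=Δ1−h1·(2M1+M2)/6=0
t_q=5/4 → seg 1, τ=1/4; S=-4+0·τ+27/2·τ²+-9/2·τ³=-413/128

  seg 0: a=5 b=-27/2 c=0 d=9/2
  seg 1: a=-4 b=0 c=27/2 d=-9/2
S(5/4) = -413/128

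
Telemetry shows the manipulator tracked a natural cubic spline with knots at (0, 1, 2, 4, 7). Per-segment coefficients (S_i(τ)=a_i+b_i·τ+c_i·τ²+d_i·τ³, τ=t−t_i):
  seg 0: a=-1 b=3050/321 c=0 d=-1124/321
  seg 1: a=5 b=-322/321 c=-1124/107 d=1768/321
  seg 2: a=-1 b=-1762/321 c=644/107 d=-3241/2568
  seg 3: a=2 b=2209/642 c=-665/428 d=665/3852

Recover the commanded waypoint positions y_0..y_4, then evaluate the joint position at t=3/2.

y_0 = S_0(0) = a_0 = -1
y_1 = S_1(0) = a_1 = 5
y_2 = S_2(0) = a_2 = -1
y_3 = S_3(0) = a_3 = 2
y_4 = S_3(3) = 3
t_q=3/2 is in segment 1 (τ=1/2); S_1(τ)=274/107

y_0=-1 y_1=5 y_2=-1 y_3=2 y_4=3
S(3/2) = 274/107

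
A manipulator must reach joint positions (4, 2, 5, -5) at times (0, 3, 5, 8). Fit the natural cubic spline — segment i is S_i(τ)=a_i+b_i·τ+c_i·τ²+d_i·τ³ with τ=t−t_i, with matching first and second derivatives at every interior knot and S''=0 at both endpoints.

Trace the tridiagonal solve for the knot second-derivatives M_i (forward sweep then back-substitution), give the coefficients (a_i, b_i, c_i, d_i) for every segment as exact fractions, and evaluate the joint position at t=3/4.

  seg 0: a=4 b=-79/48 c=0 d=47/432
  seg 1: a=2 b=31/24 c=47/48 d=-7/16
  seg 2: a=5 b=-1/24 c=-79/48 d=79/432
S(3/4) = 2879/1024

Δ: Δ0=-2/3, Δ1=3/2, Δ2=-10/3
row 1: diag=10, rhs=13; c'=1/5, d'=13/10
row 2: denom=10−2·1/5=48/5; d'=(-29−2·13/10)/(48/5)=-79/24
back: M2=-79/24
back: M1=13/10−1/5·-79/24=47/24
M: M0=0, M1=47/24, M2=-79/24, M3=0
seg 0: a=4, c=M0/2=0, d=(M1−M0)/(6·3)=47/432, b=Δ0−h0·(2M0+M1)/6=-79/48
seg 1: a=2, c=M1/2=47/48, d=(M2−M1)/(6·2)=-7/16, b=Δ1−h1·(2M1+M2)/6=31/24
seg 2: a=5, c=M2/2=-79/48, d=(M3−M2)/(6·3)=79/432, b=Δ2−h2·(2M2+M3)/6=-1/24
t_q=3/4 → seg 0, τ=3/4; S=4+-79/48·τ+0·τ²+47/432·τ³=2879/1024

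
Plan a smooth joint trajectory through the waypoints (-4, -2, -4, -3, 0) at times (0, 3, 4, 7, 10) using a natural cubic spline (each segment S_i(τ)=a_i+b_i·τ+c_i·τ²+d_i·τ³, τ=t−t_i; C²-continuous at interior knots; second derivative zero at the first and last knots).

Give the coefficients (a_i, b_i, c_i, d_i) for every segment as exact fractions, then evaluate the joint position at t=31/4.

  seg 0: a=-4 b=205/114 c=0 d=-43/342
  seg 1: a=-2 b=-91/57 c=-43/38 d=83/114
  seg 2: a=-4 b=-191/114 c=20/19 d=-131/1026
  seg 3: a=-3 b=68/57 c=-11/114 d=11/1026
S(31/4) = -5241/2432

Δ: Δ0=2/3, Δ1=-2, Δ2=1/3, Δ3=1
row 1: diag=8, rhs=-16; c'=1/8, d'=-2
row 2: denom=8−1·1/8=63/8; d'=(14−1·-2)/(63/8)=128/63
row 3: denom=12−3·8/21=76/7; d'=(4−3·128/63)/(76/7)=-11/57
back: M3=-11/57
back: M2=128/63−8/21·-11/57=40/19
back: M1=-2−1/8·40/19=-43/19
M: M0=0, M1=-43/19, M2=40/19, M3=-11/57, M4=0
seg 0: a=-4, c=M0/2=0, d=(M1−M0)/(6·3)=-43/342, b=Δ0−h0·(2M0+M1)/6=205/114
seg 1: a=-2, c=M1/2=-43/38, d=(M2−M1)/(6·1)=83/114, b=Δ1−h1·(2M1+M2)/6=-91/57
seg 2: a=-4, c=M2/2=20/19, d=(M3−M2)/(6·3)=-131/1026, b=Δ2−h2·(2M2+M3)/6=-191/114
seg 3: a=-3, c=M3/2=-11/114, d=(M4−M3)/(6·3)=11/1026, b=Δ3−h3·(2M3+M4)/6=68/57
t_q=31/4 → seg 3, τ=3/4; S=-3+68/57·τ+-11/114·τ²+11/1026·τ³=-5241/2432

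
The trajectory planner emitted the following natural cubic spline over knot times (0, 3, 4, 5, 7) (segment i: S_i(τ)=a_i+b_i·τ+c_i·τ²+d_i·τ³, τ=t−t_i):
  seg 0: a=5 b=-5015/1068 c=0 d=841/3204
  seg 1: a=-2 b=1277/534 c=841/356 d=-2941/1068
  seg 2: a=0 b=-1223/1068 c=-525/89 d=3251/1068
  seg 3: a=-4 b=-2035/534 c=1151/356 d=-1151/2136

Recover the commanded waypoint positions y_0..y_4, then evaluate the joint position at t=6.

y_0 = S_0(0) = a_0 = 5
y_1 = S_1(0) = a_1 = -2
y_2 = S_2(0) = a_2 = 0
y_3 = S_3(0) = a_3 = -4
y_4 = S_3(2) = -3
t_q=6 is in segment 3 (τ=1); S_3(τ)=-3643/712

y_0=5 y_1=-2 y_2=0 y_3=-4 y_4=-3
S(6) = -3643/712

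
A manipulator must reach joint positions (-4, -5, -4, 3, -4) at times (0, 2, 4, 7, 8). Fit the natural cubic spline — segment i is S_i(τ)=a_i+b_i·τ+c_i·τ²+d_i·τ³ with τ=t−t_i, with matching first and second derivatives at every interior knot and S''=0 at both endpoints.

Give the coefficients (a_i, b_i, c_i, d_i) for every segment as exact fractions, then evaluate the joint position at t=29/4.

Δ: Δ0=-1/2, Δ1=1/2, Δ2=7/3, Δ3=-7
row 1: diag=8, rhs=6; c'=1/4, d'=3/4
row 2: denom=10−2·1/4=19/2; d'=(11−2·3/4)/(19/2)=1
row 3: denom=8−3·6/19=134/19; d'=(-56−3·1)/(134/19)=-1121/134
back: M3=-1121/134
back: M2=1−6/19·-1121/134=244/67
back: M1=3/4−1/4·244/67=-43/268
M: M0=0, M1=-43/268, M2=244/67, M3=-1121/134, M4=0
seg 0: a=-4, c=M0/2=0, d=(M1−M0)/(6·2)=-43/3216, b=Δ0−h0·(2M0+M1)/6=-359/804
seg 1: a=-5, c=M1/2=-43/536, d=(M2−M1)/(6·2)=1019/3216, b=Δ1−h1·(2M1+M2)/6=-122/201
seg 2: a=-4, c=M2/2=122/67, d=(M3−M2)/(6·3)=-1609/2412, b=Δ2−h2·(2M2+M3)/6=2311/804
seg 3: a=3, c=M3/2=-1121/268, d=(M4−M3)/(6·1)=1121/804, b=Δ3−h3·(2M3+M4)/6=-1693/402
t_q=29/4 → seg 3, τ=1/4; S=3+-1693/402·τ+-1121/268·τ²+1121/804·τ³=29287/17152

  seg 0: a=-4 b=-359/804 c=0 d=-43/3216
  seg 1: a=-5 b=-122/201 c=-43/536 d=1019/3216
  seg 2: a=-4 b=2311/804 c=122/67 d=-1609/2412
  seg 3: a=3 b=-1693/402 c=-1121/268 d=1121/804
S(29/4) = 29287/17152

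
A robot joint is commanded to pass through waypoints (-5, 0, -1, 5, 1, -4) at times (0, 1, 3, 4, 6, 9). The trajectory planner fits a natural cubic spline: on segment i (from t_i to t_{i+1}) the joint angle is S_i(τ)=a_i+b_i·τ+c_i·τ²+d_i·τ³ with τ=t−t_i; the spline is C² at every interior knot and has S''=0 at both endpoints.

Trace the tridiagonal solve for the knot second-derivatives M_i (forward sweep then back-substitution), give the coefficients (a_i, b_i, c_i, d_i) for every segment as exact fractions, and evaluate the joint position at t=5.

Δ: Δ0=5, Δ1=-1/2, Δ2=6, Δ3=-2, Δ4=-5/3
row 1: diag=6, rhs=-33; c'=1/3, d'=-11/2
row 2: denom=6−2·1/3=16/3; d'=(39−2·-11/2)/(16/3)=75/8
row 3: denom=6−1·3/16=93/16; d'=(-48−1·75/8)/(93/16)=-306/31
row 4: denom=10−2·32/93=866/93; d'=(2−2·-306/31)/(866/93)=1011/433
back: M4=1011/433
back: M3=-306/31−32/93·1011/433=-4622/433
back: M2=75/8−3/16·-4622/433=4926/433
back: M1=-11/2−1/3·4926/433=-8047/866
M: M0=0, M1=-8047/866, M2=4926/433, M3=-4622/433, M4=1011/433, M5=0
seg 0: a=-5, c=M0/2=0, d=(M1−M0)/(6·1)=-8047/5196, b=Δ0−h0·(2M0+M1)/6=34027/5196
seg 1: a=0, c=M1/2=-8047/1732, d=(M2−M1)/(6·2)=17899/10392, b=Δ1−h1·(2M1+M2)/6=4943/2598
seg 2: a=-1, c=M2/2=2463/433, d=(M3−M2)/(6·1)=-4774/1299, b=Δ2−h2·(2M2+M3)/6=5179/1299
seg 3: a=5, c=M3/2=-2311/433, d=(M4−M3)/(6·2)=5633/5196, b=Δ3−h3·(2M3+M4)/6=5635/1299
seg 4: a=1, c=M4/2=1011/866, d=(M5−M4)/(6·3)=-337/2598, b=Δ4−h4·(2M4+M5)/6=-5198/1299
t_q=5 → seg 3, τ=1; S=5+5635/1299·τ+-2311/433·τ²+5633/5196·τ³=8807/1732

  seg 0: a=-5 b=34027/5196 c=0 d=-8047/5196
  seg 1: a=0 b=4943/2598 c=-8047/1732 d=17899/10392
  seg 2: a=-1 b=5179/1299 c=2463/433 d=-4774/1299
  seg 3: a=5 b=5635/1299 c=-2311/433 d=5633/5196
  seg 4: a=1 b=-5198/1299 c=1011/866 d=-337/2598
S(5) = 8807/1732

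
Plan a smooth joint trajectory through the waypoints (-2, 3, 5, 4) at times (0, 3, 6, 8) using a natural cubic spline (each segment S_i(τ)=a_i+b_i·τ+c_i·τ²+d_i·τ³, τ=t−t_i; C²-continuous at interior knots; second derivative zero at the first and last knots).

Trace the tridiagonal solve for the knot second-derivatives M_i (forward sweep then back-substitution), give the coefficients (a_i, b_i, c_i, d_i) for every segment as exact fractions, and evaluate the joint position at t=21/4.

Δ: Δ0=5/3, Δ1=2/3, Δ2=-1/2
row 1: diag=12, rhs=-6; c'=1/4, d'=-1/2
row 2: denom=10−3·1/4=37/4; d'=(-7−3·-1/2)/(37/4)=-22/37
back: M2=-22/37
back: M1=-1/2−1/4·-22/37=-13/37
M: M0=0, M1=-13/37, M2=-22/37, M3=0
seg 0: a=-2, c=M0/2=0, d=(M1−M0)/(6·3)=-13/666, b=Δ0−h0·(2M0+M1)/6=409/222
seg 1: a=3, c=M1/2=-13/74, d=(M2−M1)/(6·3)=-1/74, b=Δ1−h1·(2M1+M2)/6=146/111
seg 2: a=5, c=M2/2=-11/37, d=(M3−M2)/(6·2)=11/222, b=Δ2−h2·(2M2+M3)/6=-23/222
t_q=21/4 → seg 1, τ=9/4; S=3+146/111·τ+-13/74·τ²+-1/74·τ³=23283/4736

  seg 0: a=-2 b=409/222 c=0 d=-13/666
  seg 1: a=3 b=146/111 c=-13/74 d=-1/74
  seg 2: a=5 b=-23/222 c=-11/37 d=11/222
S(21/4) = 23283/4736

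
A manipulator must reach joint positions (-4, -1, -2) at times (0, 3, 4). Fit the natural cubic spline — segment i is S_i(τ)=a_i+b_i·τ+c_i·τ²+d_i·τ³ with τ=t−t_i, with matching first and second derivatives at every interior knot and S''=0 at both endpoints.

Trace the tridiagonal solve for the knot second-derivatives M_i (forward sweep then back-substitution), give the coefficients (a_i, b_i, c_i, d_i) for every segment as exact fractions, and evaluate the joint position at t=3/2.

Δ: Δ0=1, Δ1=-1
row 1: diag=8, rhs=-12; c'=1/8, d'=-3/2
back: M1=-3/2
M: M0=0, M1=-3/2, M2=0
seg 0: a=-4, c=M0/2=0, d=(M1−M0)/(6·3)=-1/12, b=Δ0−h0·(2M0+M1)/6=7/4
seg 1: a=-1, c=M1/2=-3/4, d=(M2−M1)/(6·1)=1/4, b=Δ1−h1·(2M1+M2)/6=-1/2
t_q=3/2 → seg 0, τ=3/2; S=-4+7/4·τ+0·τ²+-1/12·τ³=-53/32

  seg 0: a=-4 b=7/4 c=0 d=-1/12
  seg 1: a=-1 b=-1/2 c=-3/4 d=1/4
S(3/2) = -53/32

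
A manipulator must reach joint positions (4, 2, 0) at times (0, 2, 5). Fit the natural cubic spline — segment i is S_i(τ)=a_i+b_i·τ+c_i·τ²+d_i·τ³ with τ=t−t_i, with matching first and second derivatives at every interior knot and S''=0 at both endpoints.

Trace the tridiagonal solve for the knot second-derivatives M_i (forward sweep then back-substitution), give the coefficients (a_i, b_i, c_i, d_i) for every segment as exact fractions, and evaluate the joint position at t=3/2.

Δ: Δ0=-1, Δ1=-2/3
row 1: diag=10, rhs=2; c'=3/10, d'=1/5
back: M1=1/5
M: M0=0, M1=1/5, M2=0
seg 0: a=4, c=M0/2=0, d=(M1−M0)/(6·2)=1/60, b=Δ0−h0·(2M0+M1)/6=-16/15
seg 1: a=2, c=M1/2=1/10, d=(M2−M1)/(6·3)=-1/90, b=Δ1−h1·(2M1+M2)/6=-13/15
t_q=3/2 → seg 0, τ=3/2; S=4+-16/15·τ+0·τ²+1/60·τ³=393/160

  seg 0: a=4 b=-16/15 c=0 d=1/60
  seg 1: a=2 b=-13/15 c=1/10 d=-1/90
S(3/2) = 393/160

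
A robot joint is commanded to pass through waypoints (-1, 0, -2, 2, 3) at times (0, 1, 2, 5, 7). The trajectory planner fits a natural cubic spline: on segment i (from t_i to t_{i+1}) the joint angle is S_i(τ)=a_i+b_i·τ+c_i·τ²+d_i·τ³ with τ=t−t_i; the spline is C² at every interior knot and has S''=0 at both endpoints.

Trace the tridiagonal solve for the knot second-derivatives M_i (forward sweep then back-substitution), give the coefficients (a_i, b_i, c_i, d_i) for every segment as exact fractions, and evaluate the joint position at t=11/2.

  seg 0: a=-1 b=3137/1644 c=0 d=-1493/1644
  seg 1: a=0 b=-671/822 c=-1493/548 d=2533/1644
  seg 2: a=-2 b=-2701/1644 c=260/137 d=-1489/4932
  seg 3: a=2 b=1309/822 c=-449/548 d=449/3288
S(11/2) = 22871/8768

Δ: Δ0=1, Δ1=-2, Δ2=4/3, Δ3=1/2
row 1: diag=4, rhs=-18; c'=1/4, d'=-9/2
row 2: denom=8−1·1/4=31/4; d'=(20−1·-9/2)/(31/4)=98/31
row 3: denom=10−3·12/31=274/31; d'=(-5−3·98/31)/(274/31)=-449/274
back: M3=-449/274
back: M2=98/31−12/31·-449/274=520/137
back: M1=-9/2−1/4·520/137=-1493/274
M: M0=0, M1=-1493/274, M2=520/137, M3=-449/274, M4=0
seg 0: a=-1, c=M0/2=0, d=(M1−M0)/(6·1)=-1493/1644, b=Δ0−h0·(2M0+M1)/6=3137/1644
seg 1: a=0, c=M1/2=-1493/548, d=(M2−M1)/(6·1)=2533/1644, b=Δ1−h1·(2M1+M2)/6=-671/822
seg 2: a=-2, c=M2/2=260/137, d=(M3−M2)/(6·3)=-1489/4932, b=Δ2−h2·(2M2+M3)/6=-2701/1644
seg 3: a=2, c=M3/2=-449/548, d=(M4−M3)/(6·2)=449/3288, b=Δ3−h3·(2M3+M4)/6=1309/822
t_q=11/2 → seg 3, τ=1/2; S=2+1309/822·τ+-449/548·τ²+449/3288·τ³=22871/8768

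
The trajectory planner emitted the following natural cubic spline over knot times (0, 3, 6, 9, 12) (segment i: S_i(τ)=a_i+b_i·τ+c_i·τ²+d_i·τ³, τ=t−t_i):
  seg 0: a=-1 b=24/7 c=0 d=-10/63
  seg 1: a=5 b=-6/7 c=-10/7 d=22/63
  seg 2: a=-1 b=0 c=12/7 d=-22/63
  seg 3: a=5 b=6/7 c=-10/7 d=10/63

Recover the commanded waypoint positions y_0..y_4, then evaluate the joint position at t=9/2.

y_0=-1 y_1=5 y_2=-1 y_3=5 y_4=-1
S(9/2) = 47/28

y_0 = S_0(0) = a_0 = -1
y_1 = S_1(0) = a_1 = 5
y_2 = S_2(0) = a_2 = -1
y_3 = S_3(0) = a_3 = 5
y_4 = S_3(3) = -1
t_q=9/2 is in segment 1 (τ=3/2); S_1(τ)=47/28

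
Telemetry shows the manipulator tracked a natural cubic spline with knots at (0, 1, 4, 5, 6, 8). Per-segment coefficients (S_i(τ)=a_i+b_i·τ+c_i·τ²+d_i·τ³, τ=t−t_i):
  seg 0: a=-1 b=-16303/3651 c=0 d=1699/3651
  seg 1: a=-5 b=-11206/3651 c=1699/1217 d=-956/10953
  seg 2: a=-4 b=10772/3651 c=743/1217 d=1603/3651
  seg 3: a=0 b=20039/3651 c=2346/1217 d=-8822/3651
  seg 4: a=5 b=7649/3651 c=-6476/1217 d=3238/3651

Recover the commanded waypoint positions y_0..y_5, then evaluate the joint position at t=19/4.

y_0=-1 y_1=-5 y_2=-4 y_3=0 y_4=5 y_5=-5
S(19/4) = -98025/77888

y_0 = S_0(0) = a_0 = -1
y_1 = S_1(0) = a_1 = -5
y_2 = S_2(0) = a_2 = -4
y_3 = S_3(0) = a_3 = 0
y_4 = S_4(0) = a_4 = 5
y_5 = S_4(2) = -5
t_q=19/4 is in segment 2 (τ=3/4); S_2(τ)=-98025/77888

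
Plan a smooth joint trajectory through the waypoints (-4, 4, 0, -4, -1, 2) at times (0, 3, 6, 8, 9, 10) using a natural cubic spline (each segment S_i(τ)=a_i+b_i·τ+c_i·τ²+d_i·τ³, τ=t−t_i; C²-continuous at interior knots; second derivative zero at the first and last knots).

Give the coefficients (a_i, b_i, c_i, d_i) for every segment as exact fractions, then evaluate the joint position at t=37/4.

Δ: Δ0=8/3, Δ1=-4/3, Δ2=-2, Δ3=3, Δ4=3
row 1: diag=12, rhs=-24; c'=1/4, d'=-2
row 2: denom=10−3·1/4=37/4; d'=(-4−3·-2)/(37/4)=8/37
row 3: denom=6−2·8/37=206/37; d'=(30−2·8/37)/(206/37)=547/103
row 4: denom=4−1·37/206=787/206; d'=(0−1·547/103)/(787/206)=-1094/787
back: M4=-1094/787
back: M3=547/103−37/206·-1094/787=4376/787
back: M2=8/37−8/37·4376/787=-776/787
back: M1=-2−1/4·-776/787=-1380/787
M: M0=0, M1=-1380/787, M2=-776/787, M3=4376/787, M4=-1094/787, M5=0
seg 0: a=-4, c=M0/2=0, d=(M1−M0)/(6·3)=-230/2361, b=Δ0−h0·(2M0+M1)/6=8366/2361
seg 1: a=4, c=M1/2=-690/787, d=(M2−M1)/(6·3)=302/7083, b=Δ1−h1·(2M1+M2)/6=2156/2361
seg 2: a=0, c=M2/2=-388/787, d=(M3−M2)/(6·2)=1288/2361, b=Δ2−h2·(2M2+M3)/6=-7546/2361
seg 3: a=-4, c=M3/2=2188/787, d=(M4−M3)/(6·1)=-2735/2361, b=Δ3−h3·(2M3+M4)/6=3254/2361
seg 4: a=-1, c=M4/2=-547/787, d=(M5−M4)/(6·1)=547/2361, b=Δ4−h4·(2M4+M5)/6=8177/2361
t_q=37/4 → seg 4, τ=1/4; S=-1+8177/2361·τ+-547/787·τ²+547/2361·τ³=-8763/50368

  seg 0: a=-4 b=8366/2361 c=0 d=-230/2361
  seg 1: a=4 b=2156/2361 c=-690/787 d=302/7083
  seg 2: a=0 b=-7546/2361 c=-388/787 d=1288/2361
  seg 3: a=-4 b=3254/2361 c=2188/787 d=-2735/2361
  seg 4: a=-1 b=8177/2361 c=-547/787 d=547/2361
S(37/4) = -8763/50368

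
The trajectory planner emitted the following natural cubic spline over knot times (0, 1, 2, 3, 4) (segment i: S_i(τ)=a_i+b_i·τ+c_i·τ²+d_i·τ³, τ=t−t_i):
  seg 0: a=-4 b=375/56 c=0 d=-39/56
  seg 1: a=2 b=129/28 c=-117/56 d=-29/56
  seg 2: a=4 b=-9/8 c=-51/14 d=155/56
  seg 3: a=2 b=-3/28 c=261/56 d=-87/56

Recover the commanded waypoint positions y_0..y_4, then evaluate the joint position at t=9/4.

y_0=-4 y_1=2 y_2=4 y_3=2 y_4=5
S(9/4) = 12667/3584

y_0 = S_0(0) = a_0 = -4
y_1 = S_1(0) = a_1 = 2
y_2 = S_2(0) = a_2 = 4
y_3 = S_3(0) = a_3 = 2
y_4 = S_3(1) = 5
t_q=9/4 is in segment 2 (τ=1/4); S_2(τ)=12667/3584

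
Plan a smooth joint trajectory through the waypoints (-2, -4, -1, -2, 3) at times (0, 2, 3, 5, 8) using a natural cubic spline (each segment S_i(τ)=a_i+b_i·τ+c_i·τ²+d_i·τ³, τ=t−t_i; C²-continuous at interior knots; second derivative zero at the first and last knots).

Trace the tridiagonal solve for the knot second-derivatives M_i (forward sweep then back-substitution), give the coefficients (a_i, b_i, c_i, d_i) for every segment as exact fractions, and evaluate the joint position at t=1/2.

Δ: Δ0=-1, Δ1=3, Δ2=-1/2, Δ3=5/3
row 1: diag=6, rhs=24; c'=1/6, d'=4
row 2: denom=6−1·1/6=35/6; d'=(-21−1·4)/(35/6)=-30/7
row 3: denom=10−2·12/35=326/35; d'=(13−2·-30/7)/(326/35)=755/326
back: M3=755/326
back: M2=-30/7−12/35·755/326=-828/163
back: M1=4−1/6·-828/163=790/163
M: M0=0, M1=790/163, M2=-828/163, M3=755/326, M4=0
seg 0: a=-2, c=M0/2=0, d=(M1−M0)/(6·2)=395/978, b=Δ0−h0·(2M0+M1)/6=-1279/489
seg 1: a=-4, c=M1/2=395/163, d=(M2−M1)/(6·1)=-809/489, b=Δ1−h1·(2M1+M2)/6=1091/489
seg 2: a=-1, c=M2/2=-414/163, d=(M3−M2)/(6·2)=2411/3912, b=Δ2−h2·(2M2+M3)/6=1034/489
seg 3: a=-2, c=M3/2=755/652, d=(M4−M3)/(6·3)=-755/5868, b=Δ3−h3·(2M3+M4)/6=-635/978
t_q=1/2 → seg 0, τ=1/2; S=-2+-1279/489·τ+0·τ²+395/978·τ³=-8495/2608

  seg 0: a=-2 b=-1279/489 c=0 d=395/978
  seg 1: a=-4 b=1091/489 c=395/163 d=-809/489
  seg 2: a=-1 b=1034/489 c=-414/163 d=2411/3912
  seg 3: a=-2 b=-635/978 c=755/652 d=-755/5868
S(1/2) = -8495/2608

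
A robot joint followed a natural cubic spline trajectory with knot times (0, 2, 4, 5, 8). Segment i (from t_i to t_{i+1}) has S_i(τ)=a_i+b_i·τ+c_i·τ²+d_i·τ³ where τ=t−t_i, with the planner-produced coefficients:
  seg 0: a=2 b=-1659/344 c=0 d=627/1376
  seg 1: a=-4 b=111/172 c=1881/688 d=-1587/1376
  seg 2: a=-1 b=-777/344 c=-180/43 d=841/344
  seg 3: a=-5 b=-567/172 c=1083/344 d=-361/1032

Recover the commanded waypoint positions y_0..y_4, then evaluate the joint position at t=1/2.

y_0 = S_0(0) = a_0 = 2
y_1 = S_1(0) = a_1 = -4
y_2 = S_2(0) = a_2 = -1
y_3 = S_3(0) = a_3 = -5
y_4 = S_3(3) = 4
t_q=1/2 is in segment 0 (τ=1/2); S_0(τ)=-3901/11008

y_0=2 y_1=-4 y_2=-1 y_3=-5 y_4=4
S(1/2) = -3901/11008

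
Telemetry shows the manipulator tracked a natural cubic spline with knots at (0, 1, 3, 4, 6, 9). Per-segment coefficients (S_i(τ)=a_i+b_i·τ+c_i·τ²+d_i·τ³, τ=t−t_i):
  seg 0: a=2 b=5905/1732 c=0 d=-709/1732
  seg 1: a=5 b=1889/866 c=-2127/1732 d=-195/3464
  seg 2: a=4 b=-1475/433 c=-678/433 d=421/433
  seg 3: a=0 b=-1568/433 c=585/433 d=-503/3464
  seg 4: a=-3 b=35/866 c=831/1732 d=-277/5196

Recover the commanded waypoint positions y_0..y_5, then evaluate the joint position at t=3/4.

y_0 = S_0(0) = a_0 = 2
y_1 = S_1(0) = a_1 = 5
y_2 = S_2(0) = a_2 = 4
y_3 = S_3(0) = a_3 = 0
y_4 = S_4(0) = a_4 = -3
y_5 = S_4(3) = 0
t_q=3/4 is in segment 0 (τ=3/4); S_0(τ)=485993/110848

y_0=2 y_1=5 y_2=4 y_3=0 y_4=-3 y_5=0
S(3/4) = 485993/110848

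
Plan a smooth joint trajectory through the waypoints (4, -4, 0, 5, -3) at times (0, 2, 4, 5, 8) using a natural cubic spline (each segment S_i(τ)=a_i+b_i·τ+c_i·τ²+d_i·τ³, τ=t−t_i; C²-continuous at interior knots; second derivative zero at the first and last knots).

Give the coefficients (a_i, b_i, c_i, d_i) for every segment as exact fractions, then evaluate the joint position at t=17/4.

  seg 0: a=4 b=-680/129 c=0 d=41/129
  seg 1: a=-4 b=-188/129 c=82/43 d=-23/258
  seg 2: a=0 b=658/129 c=59/43 d=-190/129
  seg 3: a=5 b=442/129 c=-131/43 d=131/387
S(17/4) = 1841/1376

Δ: Δ0=-4, Δ1=2, Δ2=5, Δ3=-8/3
row 1: diag=8, rhs=36; c'=1/4, d'=9/2
row 2: denom=6−2·1/4=11/2; d'=(18−2·9/2)/(11/2)=18/11
row 3: denom=8−1·2/11=86/11; d'=(-46−1·18/11)/(86/11)=-262/43
back: M3=-262/43
back: M2=18/11−2/11·-262/43=118/43
back: M1=9/2−1/4·118/43=164/43
M: M0=0, M1=164/43, M2=118/43, M3=-262/43, M4=0
seg 0: a=4, c=M0/2=0, d=(M1−M0)/(6·2)=41/129, b=Δ0−h0·(2M0+M1)/6=-680/129
seg 1: a=-4, c=M1/2=82/43, d=(M2−M1)/(6·2)=-23/258, b=Δ1−h1·(2M1+M2)/6=-188/129
seg 2: a=0, c=M2/2=59/43, d=(M3−M2)/(6·1)=-190/129, b=Δ2−h2·(2M2+M3)/6=658/129
seg 3: a=5, c=M3/2=-131/43, d=(M4−M3)/(6·3)=131/387, b=Δ3−h3·(2M3+M4)/6=442/129
t_q=17/4 → seg 2, τ=1/4; S=0+658/129·τ+59/43·τ²+-190/129·τ³=1841/1376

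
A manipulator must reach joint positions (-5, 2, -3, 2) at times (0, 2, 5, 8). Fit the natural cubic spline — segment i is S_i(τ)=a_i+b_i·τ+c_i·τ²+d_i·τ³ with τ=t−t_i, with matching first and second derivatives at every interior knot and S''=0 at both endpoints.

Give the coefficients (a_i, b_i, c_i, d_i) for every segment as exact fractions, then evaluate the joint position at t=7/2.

Δ: Δ0=7/2, Δ1=-5/3, Δ2=5/3
row 1: diag=10, rhs=-31; c'=3/10, d'=-31/10
row 2: denom=12−3·3/10=111/10; d'=(20−3·-31/10)/(111/10)=293/111
back: M2=293/111
back: M1=-31/10−3/10·293/111=-144/37
M: M0=0, M1=-144/37, M2=293/111, M3=0
seg 0: a=-5, c=M0/2=0, d=(M1−M0)/(6·2)=-12/37, b=Δ0−h0·(2M0+M1)/6=355/74
seg 1: a=2, c=M1/2=-72/37, d=(M2−M1)/(6·3)=725/1998, b=Δ1−h1·(2M1+M2)/6=67/74
seg 2: a=-3, c=M2/2=293/222, d=(M3−M2)/(6·3)=-293/1998, b=Δ2−h2·(2M2+M3)/6=-36/37
t_q=7/2 → seg 1, τ=3/2; S=2+67/74·τ+-72/37·τ²+725/1998·τ³=121/592

  seg 0: a=-5 b=355/74 c=0 d=-12/37
  seg 1: a=2 b=67/74 c=-72/37 d=725/1998
  seg 2: a=-3 b=-36/37 c=293/222 d=-293/1998
S(7/2) = 121/592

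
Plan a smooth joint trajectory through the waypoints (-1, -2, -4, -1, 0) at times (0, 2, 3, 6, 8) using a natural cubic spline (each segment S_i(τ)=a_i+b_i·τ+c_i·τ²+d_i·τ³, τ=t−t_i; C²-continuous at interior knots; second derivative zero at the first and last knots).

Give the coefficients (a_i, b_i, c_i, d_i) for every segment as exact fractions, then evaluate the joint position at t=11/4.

Δ: Δ0=-1/2, Δ1=-2, Δ2=1, Δ3=1/2
row 1: diag=6, rhs=-9; c'=1/6, d'=-3/2
row 2: denom=8−1·1/6=47/6; d'=(18−1·-3/2)/(47/6)=117/47
row 3: denom=10−3·18/47=416/47; d'=(-3−3·117/47)/(416/47)=-123/104
back: M3=-123/104
back: M2=117/47−18/47·-123/104=153/52
back: M1=-3/2−1/6·153/52=-207/104
M: M0=0, M1=-207/104, M2=153/52, M3=-123/104, M4=0
seg 0: a=-1, c=M0/2=0, d=(M1−M0)/(6·2)=-69/416, b=Δ0−h0·(2M0+M1)/6=17/104
seg 1: a=-2, c=M1/2=-207/208, d=(M2−M1)/(6·1)=171/208, b=Δ1−h1·(2M1+M2)/6=-95/52
seg 2: a=-4, c=M2/2=153/104, d=(M3−M2)/(6·3)=-11/48, b=Δ2−h2·(2M2+M3)/6=-281/208
seg 3: a=-1, c=M3/2=-123/208, d=(M4−M3)/(6·2)=41/416, b=Δ3−h3·(2M3+M4)/6=67/52
t_q=11/4 → seg 1, τ=3/4; S=-2+-95/52·τ+-207/208·τ²+171/208·τ³=-47699/13312

  seg 0: a=-1 b=17/104 c=0 d=-69/416
  seg 1: a=-2 b=-95/52 c=-207/208 d=171/208
  seg 2: a=-4 b=-281/208 c=153/104 d=-11/48
  seg 3: a=-1 b=67/52 c=-123/208 d=41/416
S(11/4) = -47699/13312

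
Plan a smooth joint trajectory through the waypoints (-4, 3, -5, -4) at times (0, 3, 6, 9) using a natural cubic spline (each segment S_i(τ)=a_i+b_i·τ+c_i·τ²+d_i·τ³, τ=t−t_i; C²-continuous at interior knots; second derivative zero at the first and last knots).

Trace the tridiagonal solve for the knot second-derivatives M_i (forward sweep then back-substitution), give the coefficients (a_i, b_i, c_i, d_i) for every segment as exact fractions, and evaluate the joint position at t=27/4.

Δ: Δ0=7/3, Δ1=-8/3, Δ2=1/3
row 1: diag=12, rhs=-30; c'=1/4, d'=-5/2
row 2: denom=12−3·1/4=45/4; d'=(18−3·-5/2)/(45/4)=34/15
back: M2=34/15
back: M1=-5/2−1/4·34/15=-46/15
M: M0=0, M1=-46/15, M2=34/15, M3=0
seg 0: a=-4, c=M0/2=0, d=(M1−M0)/(6·3)=-23/135, b=Δ0−h0·(2M0+M1)/6=58/15
seg 1: a=3, c=M1/2=-23/15, d=(M2−M1)/(6·3)=8/27, b=Δ1−h1·(2M1+M2)/6=-11/15
seg 2: a=-5, c=M2/2=17/15, d=(M3−M2)/(6·3)=-17/135, b=Δ2−h2·(2M2+M3)/6=-29/15
t_q=27/4 → seg 2, τ=3/4; S=-5+-29/15·τ+17/15·τ²+-17/135·τ³=-1877/320

  seg 0: a=-4 b=58/15 c=0 d=-23/135
  seg 1: a=3 b=-11/15 c=-23/15 d=8/27
  seg 2: a=-5 b=-29/15 c=17/15 d=-17/135
S(27/4) = -1877/320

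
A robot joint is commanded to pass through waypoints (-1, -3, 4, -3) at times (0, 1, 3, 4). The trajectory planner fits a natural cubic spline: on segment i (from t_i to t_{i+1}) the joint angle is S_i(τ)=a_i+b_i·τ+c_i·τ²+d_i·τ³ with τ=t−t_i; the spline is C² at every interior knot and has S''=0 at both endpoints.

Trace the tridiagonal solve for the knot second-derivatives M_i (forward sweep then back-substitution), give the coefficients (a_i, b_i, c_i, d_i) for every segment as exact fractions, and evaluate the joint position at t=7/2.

Δ: Δ0=-2, Δ1=7/2, Δ2=-7
row 1: diag=6, rhs=33; c'=1/3, d'=11/2
row 2: denom=6−2·1/3=16/3; d'=(-63−2·11/2)/(16/3)=-111/8
back: M2=-111/8
back: M1=11/2−1/3·-111/8=81/8
M: M0=0, M1=81/8, M2=-111/8, M3=0
seg 0: a=-1, c=M0/2=0, d=(M1−M0)/(6·1)=27/16, b=Δ0−h0·(2M0+M1)/6=-59/16
seg 1: a=-3, c=M1/2=81/16, d=(M2−M1)/(6·2)=-2, b=Δ1−h1·(2M1+M2)/6=11/8
seg 2: a=4, c=M2/2=-111/16, d=(M3−M2)/(6·1)=37/16, b=Δ2−h2·(2M2+M3)/6=-19/8
t_q=7/2 → seg 2, τ=1/2; S=4+-19/8·τ+-111/16·τ²+37/16·τ³=175/128

  seg 0: a=-1 b=-59/16 c=0 d=27/16
  seg 1: a=-3 b=11/8 c=81/16 d=-2
  seg 2: a=4 b=-19/8 c=-111/16 d=37/16
S(7/2) = 175/128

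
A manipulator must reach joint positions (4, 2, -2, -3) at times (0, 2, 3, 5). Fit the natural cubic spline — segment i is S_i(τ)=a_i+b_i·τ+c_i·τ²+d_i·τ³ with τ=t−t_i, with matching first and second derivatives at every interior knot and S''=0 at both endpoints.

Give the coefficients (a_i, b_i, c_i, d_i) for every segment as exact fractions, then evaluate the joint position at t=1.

  seg 0: a=4 b=8/35 c=0 d=-43/140
  seg 1: a=2 b=-121/35 c=-129/70 d=13/10
  seg 2: a=-2 b=-227/70 c=72/35 d=-12/35
S(1) = 549/140

Δ: Δ0=-1, Δ1=-4, Δ2=-1/2
row 1: diag=6, rhs=-18; c'=1/6, d'=-3
row 2: denom=6−1·1/6=35/6; d'=(21−1·-3)/(35/6)=144/35
back: M2=144/35
back: M1=-3−1/6·144/35=-129/35
M: M0=0, M1=-129/35, M2=144/35, M3=0
seg 0: a=4, c=M0/2=0, d=(M1−M0)/(6·2)=-43/140, b=Δ0−h0·(2M0+M1)/6=8/35
seg 1: a=2, c=M1/2=-129/70, d=(M2−M1)/(6·1)=13/10, b=Δ1−h1·(2M1+M2)/6=-121/35
seg 2: a=-2, c=M2/2=72/35, d=(M3−M2)/(6·2)=-12/35, b=Δ2−h2·(2M2+M3)/6=-227/70
t_q=1 → seg 0, τ=1; S=4+8/35·τ+0·τ²+-43/140·τ³=549/140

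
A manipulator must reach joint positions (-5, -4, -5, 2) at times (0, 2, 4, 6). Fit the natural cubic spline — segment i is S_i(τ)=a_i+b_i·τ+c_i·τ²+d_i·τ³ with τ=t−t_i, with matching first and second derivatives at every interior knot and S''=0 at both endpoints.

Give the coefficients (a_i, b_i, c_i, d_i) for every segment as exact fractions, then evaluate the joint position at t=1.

  seg 0: a=-5 b=31/30 c=0 d=-2/15
  seg 1: a=-4 b=-17/30 c=-4/5 d=5/12
  seg 2: a=-5 b=37/30 c=17/10 d=-17/60
S(1) = -41/10

Δ: Δ0=1/2, Δ1=-1/2, Δ2=7/2
row 1: diag=8, rhs=-6; c'=1/4, d'=-3/4
row 2: denom=8−2·1/4=15/2; d'=(24−2·-3/4)/(15/2)=17/5
back: M2=17/5
back: M1=-3/4−1/4·17/5=-8/5
M: M0=0, M1=-8/5, M2=17/5, M3=0
seg 0: a=-5, c=M0/2=0, d=(M1−M0)/(6·2)=-2/15, b=Δ0−h0·(2M0+M1)/6=31/30
seg 1: a=-4, c=M1/2=-4/5, d=(M2−M1)/(6·2)=5/12, b=Δ1−h1·(2M1+M2)/6=-17/30
seg 2: a=-5, c=M2/2=17/10, d=(M3−M2)/(6·2)=-17/60, b=Δ2−h2·(2M2+M3)/6=37/30
t_q=1 → seg 0, τ=1; S=-5+31/30·τ+0·τ²+-2/15·τ³=-41/10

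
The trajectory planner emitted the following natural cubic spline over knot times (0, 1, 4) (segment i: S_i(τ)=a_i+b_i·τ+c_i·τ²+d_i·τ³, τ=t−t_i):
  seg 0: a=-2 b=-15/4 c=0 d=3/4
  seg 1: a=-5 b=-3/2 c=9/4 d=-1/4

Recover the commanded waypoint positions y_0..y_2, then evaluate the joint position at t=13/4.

y_0=-2 y_1=-5 y_2=4
S(13/4) = 43/256

y_0 = S_0(0) = a_0 = -2
y_1 = S_1(0) = a_1 = -5
y_2 = S_1(3) = 4
t_q=13/4 is in segment 1 (τ=9/4); S_1(τ)=43/256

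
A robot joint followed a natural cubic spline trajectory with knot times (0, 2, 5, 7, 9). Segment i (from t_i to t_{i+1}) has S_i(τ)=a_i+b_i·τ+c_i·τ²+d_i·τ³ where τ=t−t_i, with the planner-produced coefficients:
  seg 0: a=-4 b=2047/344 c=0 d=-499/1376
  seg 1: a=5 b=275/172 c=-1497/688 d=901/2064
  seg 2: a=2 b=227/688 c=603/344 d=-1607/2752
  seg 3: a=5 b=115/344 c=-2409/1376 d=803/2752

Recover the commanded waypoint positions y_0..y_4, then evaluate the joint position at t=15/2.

y_0=-4 y_1=5 y_2=2 y_3=5 y_4=1
S(15/2) = 104927/22016

y_0 = S_0(0) = a_0 = -4
y_1 = S_1(0) = a_1 = 5
y_2 = S_2(0) = a_2 = 2
y_3 = S_3(0) = a_3 = 5
y_4 = S_3(2) = 1
t_q=15/2 is in segment 3 (τ=1/2); S_3(τ)=104927/22016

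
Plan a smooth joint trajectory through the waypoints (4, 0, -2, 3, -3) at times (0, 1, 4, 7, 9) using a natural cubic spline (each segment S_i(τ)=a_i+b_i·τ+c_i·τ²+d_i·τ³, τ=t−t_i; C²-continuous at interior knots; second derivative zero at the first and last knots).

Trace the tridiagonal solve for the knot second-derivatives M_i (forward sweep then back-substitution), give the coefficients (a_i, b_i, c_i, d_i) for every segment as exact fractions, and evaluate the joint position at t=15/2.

  seg 0: a=4 b=-575/133 c=0 d=43/133
  seg 1: a=0 b=-446/133 c=129/133 d=-89/3591
  seg 2: a=-2 b=239/133 c=298/399 d=-946/3591
  seg 3: a=3 b=-111/133 c=-216/133 d=36/133
S(15/2) = 42/19

Δ: Δ0=-4, Δ1=-2/3, Δ2=5/3, Δ3=-3
row 1: diag=8, rhs=20; c'=3/8, d'=5/2
row 2: denom=12−3·3/8=87/8; d'=(14−3·5/2)/(87/8)=52/87
row 3: denom=10−3·8/29=266/29; d'=(-28−3·52/87)/(266/29)=-432/133
back: M3=-432/133
back: M2=52/87−8/29·-432/133=596/399
back: M1=5/2−3/8·596/399=258/133
M: M0=0, M1=258/133, M2=596/399, M3=-432/133, M4=0
seg 0: a=4, c=M0/2=0, d=(M1−M0)/(6·1)=43/133, b=Δ0−h0·(2M0+M1)/6=-575/133
seg 1: a=0, c=M1/2=129/133, d=(M2−M1)/(6·3)=-89/3591, b=Δ1−h1·(2M1+M2)/6=-446/133
seg 2: a=-2, c=M2/2=298/399, d=(M3−M2)/(6·3)=-946/3591, b=Δ2−h2·(2M2+M3)/6=239/133
seg 3: a=3, c=M3/2=-216/133, d=(M4−M3)/(6·2)=36/133, b=Δ3−h3·(2M3+M4)/6=-111/133
t_q=15/2 → seg 3, τ=1/2; S=3+-111/133·τ+-216/133·τ²+36/133·τ³=42/19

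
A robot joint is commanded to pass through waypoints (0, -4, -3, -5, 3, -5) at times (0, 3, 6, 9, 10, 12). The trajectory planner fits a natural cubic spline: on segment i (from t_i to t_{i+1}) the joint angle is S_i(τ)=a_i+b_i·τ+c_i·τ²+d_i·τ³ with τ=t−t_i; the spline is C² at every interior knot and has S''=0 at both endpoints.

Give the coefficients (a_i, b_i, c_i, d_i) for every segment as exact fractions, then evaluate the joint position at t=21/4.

Δ: Δ0=-4/3, Δ1=1/3, Δ2=-2/3, Δ3=8, Δ4=-4
row 1: diag=12, rhs=10; c'=1/4, d'=5/6
row 2: denom=12−3·1/4=45/4; d'=(-6−3·5/6)/(45/4)=-34/45
row 3: denom=8−3·4/15=36/5; d'=(52−3·-34/45)/(36/5)=407/54
row 4: denom=6−1·5/36=211/36; d'=(-72−1·407/54)/(211/36)=-8590/633
back: M4=-8590/633
back: M3=407/54−5/36·-8590/633=1988/211
back: M2=-34/45−4/15·1988/211=-6206/1899
back: M1=5/6−1/4·-6206/1899=3134/1899
M: M0=0, M1=3134/1899, M2=-6206/1899, M3=1988/211, M4=-8590/633, M5=0
seg 0: a=0, c=M0/2=0, d=(M1−M0)/(6·3)=1567/17091, b=Δ0−h0·(2M0+M1)/6=-4099/1899
seg 1: a=-4, c=M1/2=1567/1899, d=(M2−M1)/(6·3)=-4670/17091, b=Δ1−h1·(2M1+M2)/6=602/1899
seg 2: a=-3, c=M2/2=-3103/1899, d=(M3−M2)/(6·3)=12049/17091, b=Δ2−h2·(2M2+M3)/6=-4006/1899
seg 3: a=-5, c=M3/2=994/211, d=(M4−M3)/(6·1)=-7277/1899, b=Δ3−h3·(2M3+M4)/6=13523/1899
seg 4: a=3, c=M4/2=-4295/633, d=(M5−M4)/(6·2)=4295/3798, b=Δ4−h4·(2M4+M5)/6=9584/1899
t_q=21/4 → seg 1, τ=9/4; S=-4+602/1899·τ+1567/1899·τ²+-4670/17091·τ³=-15001/6752

  seg 0: a=0 b=-4099/1899 c=0 d=1567/17091
  seg 1: a=-4 b=602/1899 c=1567/1899 d=-4670/17091
  seg 2: a=-3 b=-4006/1899 c=-3103/1899 d=12049/17091
  seg 3: a=-5 b=13523/1899 c=994/211 d=-7277/1899
  seg 4: a=3 b=9584/1899 c=-4295/633 d=4295/3798
S(21/4) = -15001/6752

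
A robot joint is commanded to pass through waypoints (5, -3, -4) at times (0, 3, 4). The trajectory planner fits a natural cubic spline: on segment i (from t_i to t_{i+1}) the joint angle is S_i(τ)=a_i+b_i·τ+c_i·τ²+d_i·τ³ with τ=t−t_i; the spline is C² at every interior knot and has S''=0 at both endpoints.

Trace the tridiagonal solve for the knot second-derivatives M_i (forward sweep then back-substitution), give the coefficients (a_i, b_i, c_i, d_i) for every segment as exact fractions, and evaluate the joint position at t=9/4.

Δ: Δ0=-8/3, Δ1=-1
row 1: diag=8, rhs=10; c'=1/8, d'=5/4
back: M1=5/4
M: M0=0, M1=5/4, M2=0
seg 0: a=5, c=M0/2=0, d=(M1−M0)/(6·3)=5/72, b=Δ0−h0·(2M0+M1)/6=-79/24
seg 1: a=-3, c=M1/2=5/8, d=(M2−M1)/(6·1)=-5/24, b=Δ1−h1·(2M1+M2)/6=-17/12
t_q=9/4 → seg 0, τ=9/4; S=5+-79/24·τ+0·τ²+5/72·τ³=-827/512

  seg 0: a=5 b=-79/24 c=0 d=5/72
  seg 1: a=-3 b=-17/12 c=5/8 d=-5/24
S(9/4) = -827/512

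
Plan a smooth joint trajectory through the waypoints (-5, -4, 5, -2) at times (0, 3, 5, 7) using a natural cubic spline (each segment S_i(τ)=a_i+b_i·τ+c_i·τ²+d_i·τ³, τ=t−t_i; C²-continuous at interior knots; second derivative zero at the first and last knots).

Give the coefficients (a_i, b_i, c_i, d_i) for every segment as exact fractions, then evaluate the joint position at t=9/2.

  seg 0: a=-5 b=-92/57 c=0 d=37/171
  seg 1: a=-4 b=241/57 c=37/19 d=-413/456
  seg 2: a=5 b=131/114 c=-265/76 d=265/456
S(9/2) = 4459/1216

Δ: Δ0=1/3, Δ1=9/2, Δ2=-7/2
row 1: diag=10, rhs=25; c'=1/5, d'=5/2
row 2: denom=8−2·1/5=38/5; d'=(-48−2·5/2)/(38/5)=-265/38
back: M2=-265/38
back: M1=5/2−1/5·-265/38=74/19
M: M0=0, M1=74/19, M2=-265/38, M3=0
seg 0: a=-5, c=M0/2=0, d=(M1−M0)/(6·3)=37/171, b=Δ0−h0·(2M0+M1)/6=-92/57
seg 1: a=-4, c=M1/2=37/19, d=(M2−M1)/(6·2)=-413/456, b=Δ1−h1·(2M1+M2)/6=241/57
seg 2: a=5, c=M2/2=-265/76, d=(M3−M2)/(6·2)=265/456, b=Δ2−h2·(2M2+M3)/6=131/114
t_q=9/2 → seg 1, τ=3/2; S=-4+241/57·τ+37/19·τ²+-413/456·τ³=4459/1216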